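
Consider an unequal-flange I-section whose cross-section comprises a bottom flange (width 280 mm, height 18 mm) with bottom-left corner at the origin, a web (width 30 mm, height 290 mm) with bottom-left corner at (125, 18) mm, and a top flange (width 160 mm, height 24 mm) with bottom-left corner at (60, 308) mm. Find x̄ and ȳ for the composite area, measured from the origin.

x̄ = 140.00 mm, ȳ = 153.14 mm

Part | A | x̄ᵢ | ȳᵢ | A·x̄ᵢ | A·ȳᵢ
bottom flange | 5040.00 | 140.00 | 9.00 | 705600.00 | 45360.00
web | 8700.00 | 140.00 | 163.00 | 1218000.00 | 1418100.00
top flange | 3840.00 | 140.00 | 320.00 | 537600.00 | 1228800.00
Σ | 17580.00 |  |  | 2461200.00 | 2692260.00
x̄ = 2461200.00 / 17580.00 = 140.00 mm
ȳ = 2692260.00 / 17580.00 = 153.14 mm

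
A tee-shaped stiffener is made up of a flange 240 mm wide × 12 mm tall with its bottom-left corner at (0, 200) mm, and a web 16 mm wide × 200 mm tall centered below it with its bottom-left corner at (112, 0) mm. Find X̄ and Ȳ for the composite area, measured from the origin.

web: A = 16 × 200 = 3200.00, centroid at (120.00, 100.00).
flange: A = 240 × 12 = 2880.00, centroid at (120.00, 206.00).
ΣA = 6080.00 mm², ΣAX̄ = 729600.00 mm³, ΣAȲ = 913280.00 mm³.
X̄ = 729600.00/6080.00 = 120.00 mm; Ȳ = 913280.00/6080.00 = 150.21 mm.

X̄ = 120.00 mm, Ȳ = 150.21 mm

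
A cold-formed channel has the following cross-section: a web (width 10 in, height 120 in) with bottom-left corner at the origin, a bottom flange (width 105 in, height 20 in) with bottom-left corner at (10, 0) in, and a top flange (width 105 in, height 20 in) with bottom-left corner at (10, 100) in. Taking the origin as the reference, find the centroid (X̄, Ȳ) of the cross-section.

web: A = 10 × 120 = 1200.00, centroid at (5.00, 60.00).
bottom flange: A = 105 × 20 = 2100.00, centroid at (62.50, 10.00).
top flange: A = 105 × 20 = 2100.00, centroid at (62.50, 110.00).
ΣA = 5400.00 in², ΣAX̄ = 268500.00 in³, ΣAȲ = 324000.00 in³.
X̄ = 268500.00/5400.00 = 49.72 in; Ȳ = 324000.00/5400.00 = 60.00 in.

X̄ = 49.72 in, Ȳ = 60.00 in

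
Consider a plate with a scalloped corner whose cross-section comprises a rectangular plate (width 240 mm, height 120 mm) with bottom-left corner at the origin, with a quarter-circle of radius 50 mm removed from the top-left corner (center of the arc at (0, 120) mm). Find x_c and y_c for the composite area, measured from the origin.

plate: A = 240 × 120 = 28800.00, centroid at (120.00, 60.00).
removed quarter-circle: A = −¼π·50² = -1963.50, centroid at (21.22, 98.78).
ΣA = 26836.50 mm², ΣAx_c = 3414333.33 mm³, ΣAy_c = 1534047.22 mm³.
x_c = 3414333.33/26836.50 = 127.23 mm; y_c = 1534047.22/26836.50 = 57.16 mm.

x_c = 127.23 mm, y_c = 57.16 mm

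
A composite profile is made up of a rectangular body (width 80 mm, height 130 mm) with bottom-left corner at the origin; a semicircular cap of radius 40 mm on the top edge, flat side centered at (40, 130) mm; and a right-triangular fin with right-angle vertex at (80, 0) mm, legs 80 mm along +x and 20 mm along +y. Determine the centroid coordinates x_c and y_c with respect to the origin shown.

x_c = 43.89 mm, y_c = 76.62 mm

rectangular body: A = 80 × 130 = 10400.00, centroid at (40.00, 65.00).
semicircular top: A = ½π·40² = 2513.27, centroid at (40.00, 146.98).
triangular fin: A = ½·80·20 = 800.00, centroid at (106.67, 6.67).
ΣA = 13713.27 mm², ΣAx_c = 601864.30 mm³, ΣAy_c = 1050725.64 mm³.
x_c = 601864.30/13713.27 = 43.89 mm; y_c = 1050725.64/13713.27 = 76.62 mm.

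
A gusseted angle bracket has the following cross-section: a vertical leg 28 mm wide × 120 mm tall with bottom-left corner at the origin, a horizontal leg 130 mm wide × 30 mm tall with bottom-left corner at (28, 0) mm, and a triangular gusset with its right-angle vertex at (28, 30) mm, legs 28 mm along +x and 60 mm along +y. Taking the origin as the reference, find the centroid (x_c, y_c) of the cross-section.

x_c = 54.46 mm, y_c = 37.30 mm

vertical leg: A = 28 × 120 = 3360.00, centroid at (14.00, 60.00).
horizontal leg: A = 130 × 30 = 3900.00, centroid at (93.00, 15.00).
gusset: A = ½·28·60 = 840.00, centroid at (37.33, 50.00).
ΣA = 8100.00 mm², ΣAx_c = 441100.00 mm³, ΣAy_c = 302100.00 mm³.
x_c = 441100.00/8100.00 = 54.46 mm; y_c = 302100.00/8100.00 = 37.30 mm.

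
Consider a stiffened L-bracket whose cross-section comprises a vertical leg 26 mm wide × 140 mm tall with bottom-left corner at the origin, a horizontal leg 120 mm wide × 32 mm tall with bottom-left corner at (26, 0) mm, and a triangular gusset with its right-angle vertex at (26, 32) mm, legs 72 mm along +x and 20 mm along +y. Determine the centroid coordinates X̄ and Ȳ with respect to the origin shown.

vertical leg: A = 26 × 140 = 3640.00, centroid at (13.00, 70.00).
horizontal leg: A = 120 × 32 = 3840.00, centroid at (86.00, 16.00).
gusset: A = ½·72·20 = 720.00, centroid at (50.00, 38.67).
ΣA = 8200.00 mm², ΣAX̄ = 413560.00 mm³, ΣAȲ = 344080.00 mm³.
X̄ = 413560.00/8200.00 = 50.43 mm; Ȳ = 344080.00/8200.00 = 41.96 mm.

X̄ = 50.43 mm, Ȳ = 41.96 mm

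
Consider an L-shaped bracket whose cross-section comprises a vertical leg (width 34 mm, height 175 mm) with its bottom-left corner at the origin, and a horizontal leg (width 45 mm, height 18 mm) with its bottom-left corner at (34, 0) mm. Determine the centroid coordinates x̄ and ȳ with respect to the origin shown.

vertical leg: A = 34 × 175 = 5950.00, centroid at (17.00, 87.50).
horizontal leg: A = 45 × 18 = 810.00, centroid at (56.50, 9.00).
ΣA = 6760.00 mm²
ΣAx̄ = (5950.00)(17.00) + (810.00)(56.50) = 146915.00 mm³
ΣAȳ = (5950.00)(87.50) + (810.00)(9.00) = 527915.00 mm³
x̄ = 146915.00 / 6760.00 = 21.73 mm
ȳ = 527915.00 / 6760.00 = 78.09 mm

x̄ = 21.73 mm, ȳ = 78.09 mm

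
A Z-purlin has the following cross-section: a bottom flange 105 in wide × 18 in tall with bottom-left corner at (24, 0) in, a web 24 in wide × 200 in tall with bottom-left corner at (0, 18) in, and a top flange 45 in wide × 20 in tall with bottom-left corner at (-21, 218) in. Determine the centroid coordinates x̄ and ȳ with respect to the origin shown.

x̄ = 26.82 in, ȳ = 103.90 in

Part | A | x̄ᵢ | ȳᵢ | A·x̄ᵢ | A·ȳᵢ
bottom flange | 1890.00 | 76.50 | 9.00 | 144585.00 | 17010.00
web | 4800.00 | 12.00 | 118.00 | 57600.00 | 566400.00
top flange | 900.00 | 1.50 | 228.00 | 1350.00 | 205200.00
Σ | 7590.00 |  |  | 203535.00 | 788610.00
x̄ = 203535.00 / 7590.00 = 26.82 in
ȳ = 788610.00 / 7590.00 = 103.90 in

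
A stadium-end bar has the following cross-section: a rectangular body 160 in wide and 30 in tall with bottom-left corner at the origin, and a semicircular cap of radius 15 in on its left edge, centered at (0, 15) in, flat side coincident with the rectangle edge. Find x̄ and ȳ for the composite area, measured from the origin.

x̄ = 74.08 in, ȳ = 15.00 in

rectangular body: A = 160 × 30 = 4800.00, centroid at (80.00, 15.00).
semicircular end: A = ½π·15² = 353.43, centroid at (-6.37, 15.00).
ΣA = 5153.43 in²
ΣAx̄ = (4800.00)(80.00) + (353.43)(-6.37) = 381750.00 in³
ΣAȳ = (4800.00)(15.00) + (353.43)(15.00) = 77301.44 in³
x̄ = 381750.00 / 5153.43 = 74.08 in
ȳ = 77301.44 / 5153.43 = 15.00 in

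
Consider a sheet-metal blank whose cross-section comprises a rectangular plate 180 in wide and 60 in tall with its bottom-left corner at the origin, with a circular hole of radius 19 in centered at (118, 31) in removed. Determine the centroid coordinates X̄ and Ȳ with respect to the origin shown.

Part | A | x̄ᵢ | ȳᵢ | A·x̄ᵢ | A·ȳᵢ
plate | 10800.00 | 90.00 | 30.00 | 972000.00 | 324000.00
hole | -1134.11 | 118.00 | 31.00 | -133825.56 | -35157.56
Σ | 9665.89 |  |  | 838174.44 | 288842.44
X̄ = 838174.44 / 9665.89 = 86.71 in
Ȳ = 288842.44 / 9665.89 = 29.88 in

X̄ = 86.71 in, Ȳ = 29.88 in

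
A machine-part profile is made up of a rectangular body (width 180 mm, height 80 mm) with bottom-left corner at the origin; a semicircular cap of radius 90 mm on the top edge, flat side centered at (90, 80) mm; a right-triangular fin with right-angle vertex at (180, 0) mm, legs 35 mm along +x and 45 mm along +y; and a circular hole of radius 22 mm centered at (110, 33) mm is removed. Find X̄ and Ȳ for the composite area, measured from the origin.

X̄ = 91.88 mm, Ȳ = 77.36 mm

rectangular body: A = 180 × 80 = 14400.00, centroid at (90.00, 40.00).
semicircular top: A = ½π·90² = 12723.45, centroid at (90.00, 118.20).
triangular fin: A = ½·35·45 = 787.50, centroid at (191.67, 15.00).
hole: A = −π·22² = -1520.53, centroid at (110.00, 33.00).
ΣA = 26390.42 mm²
ΣAX̄ = (14400.00)(90.00) + (12723.45)(90.00) + (787.50)(191.67) + (-1520.53)(110.00) = 2424789.63 mm³
ΣAȲ = (14400.00)(40.00) + (12723.45)(118.20) + (787.50)(15.00) + (-1520.53)(33.00) = 2041511.00 mm³
X̄ = 2424789.63 / 26390.42 = 91.88 mm
Ȳ = 2041511.00 / 26390.42 = 77.36 mm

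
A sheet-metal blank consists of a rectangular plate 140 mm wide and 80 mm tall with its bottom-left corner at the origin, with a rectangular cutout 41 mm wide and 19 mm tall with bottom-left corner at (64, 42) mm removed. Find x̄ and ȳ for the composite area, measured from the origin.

x̄ = 68.92 mm, ȳ = 39.14 mm

plate: A = 140 × 80 = 11200.00, centroid at (70.00, 40.00).
hole: A = −(41 × 19) = -779.00, centroid at (84.50, 51.50).
ΣA = 10421.00 mm², ΣAx̄ = 718174.50 mm³, ΣAȳ = 407881.50 mm³.
x̄ = 718174.50/10421.00 = 68.92 mm; ȳ = 407881.50/10421.00 = 39.14 mm.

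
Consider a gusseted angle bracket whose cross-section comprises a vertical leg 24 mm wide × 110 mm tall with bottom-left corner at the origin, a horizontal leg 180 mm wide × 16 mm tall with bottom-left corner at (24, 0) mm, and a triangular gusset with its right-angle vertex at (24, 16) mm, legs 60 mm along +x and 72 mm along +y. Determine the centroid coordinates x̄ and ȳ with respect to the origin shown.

vertical leg: A = 24 × 110 = 2640.00, centroid at (12.00, 55.00).
horizontal leg: A = 180 × 16 = 2880.00, centroid at (114.00, 8.00).
gusset: A = ½·60·72 = 2160.00, centroid at (44.00, 40.00).
ΣA = 7680.00 mm², ΣAx̄ = 455040.00 mm³, ΣAȳ = 254640.00 mm³.
x̄ = 455040.00/7680.00 = 59.25 mm; ȳ = 254640.00/7680.00 = 33.16 mm.

x̄ = 59.25 mm, ȳ = 33.16 mm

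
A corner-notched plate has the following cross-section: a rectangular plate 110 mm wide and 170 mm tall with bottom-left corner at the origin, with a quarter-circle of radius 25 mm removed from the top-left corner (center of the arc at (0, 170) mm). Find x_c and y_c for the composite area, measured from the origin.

Part | A | x̄ᵢ | ȳᵢ | A·x̄ᵢ | A·ȳᵢ
plate | 18700.00 | 55.00 | 85.00 | 1028500.00 | 1589500.00
removed quarter-circle | -490.87 | 10.61 | 159.39 | -5208.33 | -78240.22
Σ | 18209.13 |  |  | 1023291.67 | 1511259.78
x_c = 1023291.67 / 18209.13 = 56.20 mm
y_c = 1511259.78 / 18209.13 = 82.99 mm

x_c = 56.20 mm, y_c = 82.99 mm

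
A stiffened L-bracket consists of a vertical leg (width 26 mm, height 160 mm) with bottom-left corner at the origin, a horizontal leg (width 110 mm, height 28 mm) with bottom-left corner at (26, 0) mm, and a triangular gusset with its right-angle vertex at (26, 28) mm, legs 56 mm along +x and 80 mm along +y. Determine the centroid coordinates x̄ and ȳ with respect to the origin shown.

Part | A | x̄ᵢ | ȳᵢ | A·x̄ᵢ | A·ȳᵢ
vertical leg | 4160.00 | 13.00 | 80.00 | 54080.00 | 332800.00
horizontal leg | 3080.00 | 81.00 | 14.00 | 249480.00 | 43120.00
gusset | 2240.00 | 44.67 | 54.67 | 100053.33 | 122453.33
Σ | 9480.00 |  |  | 403613.33 | 498373.33
x̄ = 403613.33 / 9480.00 = 42.58 mm
ȳ = 498373.33 / 9480.00 = 52.57 mm

x̄ = 42.58 mm, ȳ = 52.57 mm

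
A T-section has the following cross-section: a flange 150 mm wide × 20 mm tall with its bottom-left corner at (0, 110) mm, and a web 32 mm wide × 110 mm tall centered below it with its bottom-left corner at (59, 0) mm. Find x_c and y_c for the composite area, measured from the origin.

x_c = 75.00 mm, y_c = 84.91 mm

Part | A | x̄ᵢ | ȳᵢ | A·x̄ᵢ | A·ȳᵢ
web | 3520.00 | 75.00 | 55.00 | 264000.00 | 193600.00
flange | 3000.00 | 75.00 | 120.00 | 225000.00 | 360000.00
Σ | 6520.00 |  |  | 489000.00 | 553600.00
x_c = 489000.00 / 6520.00 = 75.00 mm
y_c = 553600.00 / 6520.00 = 84.91 mm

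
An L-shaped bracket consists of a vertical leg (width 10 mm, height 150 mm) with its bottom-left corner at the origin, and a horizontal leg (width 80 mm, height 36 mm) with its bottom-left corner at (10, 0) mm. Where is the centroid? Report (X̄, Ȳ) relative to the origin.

Part | A | x̄ᵢ | ȳᵢ | A·x̄ᵢ | A·ȳᵢ
vertical leg | 1500.00 | 5.00 | 75.00 | 7500.00 | 112500.00
horizontal leg | 2880.00 | 50.00 | 18.00 | 144000.00 | 51840.00
Σ | 4380.00 |  |  | 151500.00 | 164340.00
X̄ = 151500.00 / 4380.00 = 34.59 mm
Ȳ = 164340.00 / 4380.00 = 37.52 mm

X̄ = 34.59 mm, Ȳ = 37.52 mm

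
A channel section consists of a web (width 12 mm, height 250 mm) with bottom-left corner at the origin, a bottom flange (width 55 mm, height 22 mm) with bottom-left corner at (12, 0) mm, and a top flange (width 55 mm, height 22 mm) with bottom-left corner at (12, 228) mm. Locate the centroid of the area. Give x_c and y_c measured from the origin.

Part | A | x̄ᵢ | ȳᵢ | A·x̄ᵢ | A·ȳᵢ
web | 3000.00 | 6.00 | 125.00 | 18000.00 | 375000.00
bottom flange | 1210.00 | 39.50 | 11.00 | 47795.00 | 13310.00
top flange | 1210.00 | 39.50 | 239.00 | 47795.00 | 289190.00
Σ | 5420.00 |  |  | 113590.00 | 677500.00
x_c = 113590.00 / 5420.00 = 20.96 mm
y_c = 677500.00 / 5420.00 = 125.00 mm

x_c = 20.96 mm, y_c = 125.00 mm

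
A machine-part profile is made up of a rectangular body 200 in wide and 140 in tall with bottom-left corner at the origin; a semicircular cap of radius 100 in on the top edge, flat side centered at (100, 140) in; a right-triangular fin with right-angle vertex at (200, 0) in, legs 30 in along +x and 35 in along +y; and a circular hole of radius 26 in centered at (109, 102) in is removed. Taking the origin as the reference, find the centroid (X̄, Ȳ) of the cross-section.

X̄ = 100.92 in, Ȳ = 109.60 in

rectangular body: A = 200 × 140 = 28000.00, centroid at (100.00, 70.00).
semicircular top: A = ½π·100² = 15707.96, centroid at (100.00, 182.44).
triangular fin: A = ½·30·35 = 525.00, centroid at (210.00, 11.67).
hole: A = −π·26² = -2123.72, centroid at (109.00, 102.00).
ΣA = 42109.25 in²
ΣAX̄ = (28000.00)(100.00) + (15707.96)(100.00) + (525.00)(210.00) + (-2123.72)(109.00) = 4249561.21 in³
ΣAȲ = (28000.00)(70.00) + (15707.96)(182.44) + (525.00)(11.67) + (-2123.72)(102.00) = 4615287.43 in³
X̄ = 4249561.21 / 42109.25 = 100.92 in
Ȳ = 4615287.43 / 42109.25 = 109.60 in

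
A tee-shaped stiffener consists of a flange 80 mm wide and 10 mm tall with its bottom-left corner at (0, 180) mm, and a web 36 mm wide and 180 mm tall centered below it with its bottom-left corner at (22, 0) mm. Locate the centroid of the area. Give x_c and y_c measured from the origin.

web: A = 36 × 180 = 6480.00, centroid at (40.00, 90.00).
flange: A = 80 × 10 = 800.00, centroid at (40.00, 185.00).
ΣA = 7280.00 mm²
ΣAx_c = (6480.00)(40.00) + (800.00)(40.00) = 291200.00 mm³
ΣAy_c = (6480.00)(90.00) + (800.00)(185.00) = 731200.00 mm³
x_c = 291200.00 / 7280.00 = 40.00 mm
y_c = 731200.00 / 7280.00 = 100.44 mm

x_c = 40.00 mm, y_c = 100.44 mm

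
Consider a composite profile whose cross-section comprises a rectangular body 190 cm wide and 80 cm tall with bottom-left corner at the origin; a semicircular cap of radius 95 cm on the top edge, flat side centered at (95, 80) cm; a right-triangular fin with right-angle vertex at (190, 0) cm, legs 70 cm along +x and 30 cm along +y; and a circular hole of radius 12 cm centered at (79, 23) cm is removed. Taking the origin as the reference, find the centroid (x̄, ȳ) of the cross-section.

x̄ = 99.39 cm, ȳ = 77.19 cm

rectangular body: A = 190 × 80 = 15200.00, centroid at (95.00, 40.00).
semicircular top: A = ½π·95² = 14176.44, centroid at (95.00, 120.32).
triangular fin: A = ½·70·30 = 1050.00, centroid at (213.33, 10.00).
hole: A = −π·12² = -452.39, centroid at (79.00, 23.00).
ΣA = 29974.05 cm², ΣAx̄ = 2979022.74 cm³, ΣAȳ = 2313793.33 cm³.
x̄ = 2979022.74/29974.05 = 99.39 cm; ȳ = 2313793.33/29974.05 = 77.19 cm.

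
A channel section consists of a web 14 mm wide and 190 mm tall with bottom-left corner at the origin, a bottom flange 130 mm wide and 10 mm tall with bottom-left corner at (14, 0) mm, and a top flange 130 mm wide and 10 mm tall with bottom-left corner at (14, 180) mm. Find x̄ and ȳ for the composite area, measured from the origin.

x̄ = 42.59 mm, ȳ = 95.00 mm

web: A = 14 × 190 = 2660.00, centroid at (7.00, 95.00).
bottom flange: A = 130 × 10 = 1300.00, centroid at (79.00, 5.00).
top flange: A = 130 × 10 = 1300.00, centroid at (79.00, 185.00).
ΣA = 5260.00 mm², ΣAx̄ = 224020.00 mm³, ΣAȳ = 499700.00 mm³.
x̄ = 224020.00/5260.00 = 42.59 mm; ȳ = 499700.00/5260.00 = 95.00 mm.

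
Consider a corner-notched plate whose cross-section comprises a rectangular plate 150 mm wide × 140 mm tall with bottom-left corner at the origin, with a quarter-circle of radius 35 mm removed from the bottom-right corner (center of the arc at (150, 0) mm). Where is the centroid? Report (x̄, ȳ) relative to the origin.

x̄ = 72.11 mm, ȳ = 72.65 mm

plate: A = 150 × 140 = 21000.00, centroid at (75.00, 70.00).
removed quarter-circle: A = −¼π·35² = -962.11, centroid at (135.15, 14.85).
ΣA = 20037.89 mm²
ΣAx̄ = (21000.00)(75.00) + (-962.11)(135.15) = 1444974.75 mm³
ΣAȳ = (21000.00)(70.00) + (-962.11)(14.85) = 1455708.33 mm³
x̄ = 1444974.75 / 20037.89 = 72.11 mm
ȳ = 1455708.33 / 20037.89 = 72.65 mm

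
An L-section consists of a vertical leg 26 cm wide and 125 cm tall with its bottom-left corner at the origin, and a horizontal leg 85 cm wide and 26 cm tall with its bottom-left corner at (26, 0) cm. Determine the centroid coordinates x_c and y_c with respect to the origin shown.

Part | A | x̄ᵢ | ȳᵢ | A·x̄ᵢ | A·ȳᵢ
vertical leg | 3250.00 | 13.00 | 62.50 | 42250.00 | 203125.00
horizontal leg | 2210.00 | 68.50 | 13.00 | 151385.00 | 28730.00
Σ | 5460.00 |  |  | 193635.00 | 231855.00
x_c = 193635.00 / 5460.00 = 35.46 cm
y_c = 231855.00 / 5460.00 = 42.46 cm

x_c = 35.46 cm, y_c = 42.46 cm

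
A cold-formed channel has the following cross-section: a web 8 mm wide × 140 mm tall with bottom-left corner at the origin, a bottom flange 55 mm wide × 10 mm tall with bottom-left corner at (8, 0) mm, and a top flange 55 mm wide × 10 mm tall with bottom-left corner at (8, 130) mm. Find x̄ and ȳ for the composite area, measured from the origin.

x̄ = 19.61 mm, ȳ = 70.00 mm

web: A = 8 × 140 = 1120.00, centroid at (4.00, 70.00).
bottom flange: A = 55 × 10 = 550.00, centroid at (35.50, 5.00).
top flange: A = 55 × 10 = 550.00, centroid at (35.50, 135.00).
ΣA = 2220.00 mm²
ΣAx̄ = (1120.00)(4.00) + (550.00)(35.50) + (550.00)(35.50) = 43530.00 mm³
ΣAȳ = (1120.00)(70.00) + (550.00)(5.00) + (550.00)(135.00) = 155400.00 mm³
x̄ = 43530.00 / 2220.00 = 19.61 mm
ȳ = 155400.00 / 2220.00 = 70.00 mm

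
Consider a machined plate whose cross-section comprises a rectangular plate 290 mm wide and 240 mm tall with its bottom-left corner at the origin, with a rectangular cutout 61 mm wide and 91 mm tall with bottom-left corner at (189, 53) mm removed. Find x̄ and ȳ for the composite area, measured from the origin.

x̄ = 138.54 mm, ȳ = 121.86 mm

plate: A = 290 × 240 = 69600.00, centroid at (145.00, 120.00).
hole: A = −(61 × 91) = -5551.00, centroid at (219.50, 98.50).
ΣA = 64049.00 mm²
ΣAx̄ = (69600.00)(145.00) + (-5551.00)(219.50) = 8873555.50 mm³
ΣAȳ = (69600.00)(120.00) + (-5551.00)(98.50) = 7805226.50 mm³
x̄ = 8873555.50 / 64049.00 = 138.54 mm
ȳ = 7805226.50 / 64049.00 = 121.86 mm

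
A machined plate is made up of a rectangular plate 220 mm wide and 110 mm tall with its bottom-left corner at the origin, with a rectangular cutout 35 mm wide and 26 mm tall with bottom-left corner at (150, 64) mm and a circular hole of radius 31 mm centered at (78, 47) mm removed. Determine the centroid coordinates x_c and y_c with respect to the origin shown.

plate: A = 220 × 110 = 24200.00, centroid at (110.00, 55.00).
hole 1: A = −(35 × 26) = -910.00, centroid at (167.50, 77.00).
hole 2: A = −π·31² = -3019.07, centroid at (78.00, 47.00).
ΣA = 20270.93 mm², ΣAx_c = 2274087.50 mm³, ΣAy_c = 1119033.68 mm³.
x_c = 2274087.50/20270.93 = 112.18 mm; y_c = 1119033.68/20270.93 = 55.20 mm.

x_c = 112.18 mm, y_c = 55.20 mm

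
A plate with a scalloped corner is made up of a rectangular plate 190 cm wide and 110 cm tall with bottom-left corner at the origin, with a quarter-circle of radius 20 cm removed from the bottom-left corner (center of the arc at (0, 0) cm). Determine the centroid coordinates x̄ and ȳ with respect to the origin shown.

x̄ = 96.32 cm, ȳ = 55.71 cm

Part | A | x̄ᵢ | ȳᵢ | A·x̄ᵢ | A·ȳᵢ
plate | 20900.00 | 95.00 | 55.00 | 1985500.00 | 1149500.00
removed quarter-circle | -314.16 | 8.49 | 8.49 | -2666.67 | -2666.67
Σ | 20585.84 |  |  | 1982833.33 | 1146833.33
x̄ = 1982833.33 / 20585.84 = 96.32 cm
ȳ = 1146833.33 / 20585.84 = 55.71 cm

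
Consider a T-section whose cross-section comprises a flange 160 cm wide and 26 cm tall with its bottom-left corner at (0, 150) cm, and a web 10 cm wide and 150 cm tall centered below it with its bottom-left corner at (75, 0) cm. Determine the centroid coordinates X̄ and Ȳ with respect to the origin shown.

web: A = 10 × 150 = 1500.00, centroid at (80.00, 75.00).
flange: A = 160 × 26 = 4160.00, centroid at (80.00, 163.00).
ΣA = 5660.00 cm², ΣAX̄ = 452800.00 cm³, ΣAȲ = 790580.00 cm³.
X̄ = 452800.00/5660.00 = 80.00 cm; Ȳ = 790580.00/5660.00 = 139.68 cm.

X̄ = 80.00 cm, Ȳ = 139.68 cm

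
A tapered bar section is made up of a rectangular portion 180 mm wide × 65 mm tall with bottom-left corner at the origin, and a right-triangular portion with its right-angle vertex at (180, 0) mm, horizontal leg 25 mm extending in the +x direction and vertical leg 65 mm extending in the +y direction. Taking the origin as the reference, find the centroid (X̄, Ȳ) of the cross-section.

rectangular portion: A = 180 × 65 = 11700.00, centroid at (90.00, 32.50).
triangular portion: A = ½·25·65 = 812.50, centroid at (188.33, 21.67).
ΣA = 12512.50 mm², ΣAX̄ = 1206020.83 mm³, ΣAȲ = 397854.17 mm³.
X̄ = 1206020.83/12512.50 = 96.39 mm; Ȳ = 397854.17/12512.50 = 31.80 mm.

X̄ = 96.39 mm, Ȳ = 31.80 mm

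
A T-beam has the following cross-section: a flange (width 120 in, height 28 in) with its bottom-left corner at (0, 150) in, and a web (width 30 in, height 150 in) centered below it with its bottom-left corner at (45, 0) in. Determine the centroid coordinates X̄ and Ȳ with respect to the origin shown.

X̄ = 60.00 in, Ȳ = 113.05 in

web: A = 30 × 150 = 4500.00, centroid at (60.00, 75.00).
flange: A = 120 × 28 = 3360.00, centroid at (60.00, 164.00).
ΣA = 7860.00 in², ΣAX̄ = 471600.00 in³, ΣAȲ = 888540.00 in³.
X̄ = 471600.00/7860.00 = 60.00 in; Ȳ = 888540.00/7860.00 = 113.05 in.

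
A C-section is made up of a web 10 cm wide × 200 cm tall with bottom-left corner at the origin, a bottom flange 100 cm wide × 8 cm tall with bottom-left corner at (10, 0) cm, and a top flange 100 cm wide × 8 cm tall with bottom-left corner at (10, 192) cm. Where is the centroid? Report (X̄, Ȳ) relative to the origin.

Part | A | x̄ᵢ | ȳᵢ | A·x̄ᵢ | A·ȳᵢ
web | 2000.00 | 5.00 | 100.00 | 10000.00 | 200000.00
bottom flange | 800.00 | 60.00 | 4.00 | 48000.00 | 3200.00
top flange | 800.00 | 60.00 | 196.00 | 48000.00 | 156800.00
Σ | 3600.00 |  |  | 106000.00 | 360000.00
X̄ = 106000.00 / 3600.00 = 29.44 cm
Ȳ = 360000.00 / 3600.00 = 100.00 cm

X̄ = 29.44 cm, Ȳ = 100.00 cm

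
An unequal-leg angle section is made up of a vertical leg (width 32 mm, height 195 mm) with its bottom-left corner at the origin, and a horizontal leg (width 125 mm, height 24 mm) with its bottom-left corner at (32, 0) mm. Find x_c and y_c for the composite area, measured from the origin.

vertical leg: A = 32 × 195 = 6240.00, centroid at (16.00, 97.50).
horizontal leg: A = 125 × 24 = 3000.00, centroid at (94.50, 12.00).
ΣA = 9240.00 mm², ΣAx_c = 383340.00 mm³, ΣAy_c = 644400.00 mm³.
x_c = 383340.00/9240.00 = 41.49 mm; y_c = 644400.00/9240.00 = 69.74 mm.

x_c = 41.49 mm, y_c = 69.74 mm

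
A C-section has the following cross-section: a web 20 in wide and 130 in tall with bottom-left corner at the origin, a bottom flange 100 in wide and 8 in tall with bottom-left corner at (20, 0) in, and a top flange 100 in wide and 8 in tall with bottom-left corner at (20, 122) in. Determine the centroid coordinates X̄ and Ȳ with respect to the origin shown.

X̄ = 32.86 in, Ȳ = 65.00 in

Part | A | x̄ᵢ | ȳᵢ | A·x̄ᵢ | A·ȳᵢ
web | 2600.00 | 10.00 | 65.00 | 26000.00 | 169000.00
bottom flange | 800.00 | 70.00 | 4.00 | 56000.00 | 3200.00
top flange | 800.00 | 70.00 | 126.00 | 56000.00 | 100800.00
Σ | 4200.00 |  |  | 138000.00 | 273000.00
X̄ = 138000.00 / 4200.00 = 32.86 in
Ȳ = 273000.00 / 4200.00 = 65.00 in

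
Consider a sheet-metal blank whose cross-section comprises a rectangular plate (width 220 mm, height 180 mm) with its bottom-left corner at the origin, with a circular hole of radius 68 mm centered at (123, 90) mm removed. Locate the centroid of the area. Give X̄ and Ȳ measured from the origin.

plate: A = 220 × 180 = 39600.00, centroid at (110.00, 90.00).
hole: A = −π·68² = -14526.72, centroid at (123.00, 90.00).
ΣA = 25073.28 mm², ΣAX̄ = 2569212.90 mm³, ΣAȲ = 2256594.80 mm³.
X̄ = 2569212.90/25073.28 = 102.47 mm; Ȳ = 2256594.80/25073.28 = 90.00 mm.

X̄ = 102.47 mm, Ȳ = 90.00 mm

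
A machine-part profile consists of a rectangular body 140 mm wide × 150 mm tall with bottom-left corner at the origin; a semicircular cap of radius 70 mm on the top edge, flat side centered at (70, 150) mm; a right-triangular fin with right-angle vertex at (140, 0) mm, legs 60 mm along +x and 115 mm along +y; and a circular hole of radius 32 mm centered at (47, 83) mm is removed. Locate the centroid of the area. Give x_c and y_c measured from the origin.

rectangular body: A = 140 × 150 = 21000.00, centroid at (70.00, 75.00).
semicircular top: A = ½π·70² = 7696.90, centroid at (70.00, 179.71).
triangular fin: A = ½·60·115 = 3450.00, centroid at (160.00, 38.33).
hole: A = −π·32² = -3216.99, centroid at (47.00, 83.00).
ΣA = 28929.91 mm², ΣAx_c = 2409584.57 mm³, ΣAy_c = 2823441.72 mm³.
x_c = 2409584.57/28929.91 = 83.29 mm; y_c = 2823441.72/28929.91 = 97.60 mm.

x_c = 83.29 mm, y_c = 97.60 mm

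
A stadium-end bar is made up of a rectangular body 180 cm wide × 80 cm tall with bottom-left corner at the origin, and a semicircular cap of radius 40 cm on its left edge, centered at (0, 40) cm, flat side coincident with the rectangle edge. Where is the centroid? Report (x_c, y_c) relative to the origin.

rectangular body: A = 180 × 80 = 14400.00, centroid at (90.00, 40.00).
semicircular end: A = ½π·40² = 2513.27, centroid at (-16.98, 40.00).
ΣA = 16913.27 cm², ΣAx_c = 1253333.33 cm³, ΣAy_c = 676530.96 cm³.
x_c = 1253333.33/16913.27 = 74.10 cm; y_c = 676530.96/16913.27 = 40.00 cm.

x_c = 74.10 cm, y_c = 40.00 cm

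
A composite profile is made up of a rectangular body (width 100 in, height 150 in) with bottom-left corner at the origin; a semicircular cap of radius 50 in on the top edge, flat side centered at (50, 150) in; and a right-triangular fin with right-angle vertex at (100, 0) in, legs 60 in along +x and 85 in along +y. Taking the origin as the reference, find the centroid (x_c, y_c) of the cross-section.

rectangular body: A = 100 × 150 = 15000.00, centroid at (50.00, 75.00).
semicircular top: A = ½π·50² = 3926.99, centroid at (50.00, 171.22).
triangular fin: A = ½·60·85 = 2550.00, centroid at (120.00, 28.33).
ΣA = 21476.99 in², ΣAx_c = 1252349.54 in³, ΣAy_c = 1869631.96 in³.
x_c = 1252349.54/21476.99 = 58.31 in; y_c = 1869631.96/21476.99 = 87.05 in.

x_c = 58.31 in, y_c = 87.05 in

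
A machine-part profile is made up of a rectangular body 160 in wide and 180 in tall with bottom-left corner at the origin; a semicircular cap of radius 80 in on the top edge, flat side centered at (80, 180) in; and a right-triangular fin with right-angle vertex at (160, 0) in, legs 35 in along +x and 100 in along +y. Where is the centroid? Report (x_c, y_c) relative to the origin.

x_c = 83.95 in, y_c = 118.25 in

Part | A | x̄ᵢ | ȳᵢ | A·x̄ᵢ | A·ȳᵢ
rectangular body | 28800.00 | 80.00 | 90.00 | 2304000.00 | 2592000.00
semicircular top | 10053.10 | 80.00 | 213.95 | 804247.72 | 2150890.70
triangular fin | 1750.00 | 171.67 | 33.33 | 300416.67 | 58333.33
Σ | 40603.10 |  |  | 3408664.39 | 4801224.04
x_c = 3408664.39 / 40603.10 = 83.95 in
y_c = 4801224.04 / 40603.10 = 118.25 in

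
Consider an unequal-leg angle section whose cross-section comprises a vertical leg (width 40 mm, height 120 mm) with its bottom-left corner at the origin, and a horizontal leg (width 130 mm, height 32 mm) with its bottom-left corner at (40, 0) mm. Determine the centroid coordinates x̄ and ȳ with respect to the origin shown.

vertical leg: A = 40 × 120 = 4800.00, centroid at (20.00, 60.00).
horizontal leg: A = 130 × 32 = 4160.00, centroid at (105.00, 16.00).
ΣA = 8960.00 mm²
ΣAx̄ = (4800.00)(20.00) + (4160.00)(105.00) = 532800.00 mm³
ΣAȳ = (4800.00)(60.00) + (4160.00)(16.00) = 354560.00 mm³
x̄ = 532800.00 / 8960.00 = 59.46 mm
ȳ = 354560.00 / 8960.00 = 39.57 mm

x̄ = 59.46 mm, ȳ = 39.57 mm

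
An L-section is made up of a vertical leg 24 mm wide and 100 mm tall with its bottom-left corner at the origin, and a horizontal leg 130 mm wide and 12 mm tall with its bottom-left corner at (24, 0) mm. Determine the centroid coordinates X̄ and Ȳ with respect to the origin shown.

Part | A | x̄ᵢ | ȳᵢ | A·x̄ᵢ | A·ȳᵢ
vertical leg | 2400.00 | 12.00 | 50.00 | 28800.00 | 120000.00
horizontal leg | 1560.00 | 89.00 | 6.00 | 138840.00 | 9360.00
Σ | 3960.00 |  |  | 167640.00 | 129360.00
X̄ = 167640.00 / 3960.00 = 42.33 mm
Ȳ = 129360.00 / 3960.00 = 32.67 mm

X̄ = 42.33 mm, Ȳ = 32.67 mm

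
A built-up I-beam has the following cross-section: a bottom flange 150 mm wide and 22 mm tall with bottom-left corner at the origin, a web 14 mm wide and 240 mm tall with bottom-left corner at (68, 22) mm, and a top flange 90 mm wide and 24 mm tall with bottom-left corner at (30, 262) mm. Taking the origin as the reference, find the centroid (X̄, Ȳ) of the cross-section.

X̄ = 75.00 mm, Ȳ = 125.31 mm

bottom flange: A = 150 × 22 = 3300.00, centroid at (75.00, 11.00).
web: A = 14 × 240 = 3360.00, centroid at (75.00, 142.00).
top flange: A = 90 × 24 = 2160.00, centroid at (75.00, 274.00).
ΣA = 8820.00 mm²
ΣAX̄ = (3300.00)(75.00) + (3360.00)(75.00) + (2160.00)(75.00) = 661500.00 mm³
ΣAȲ = (3300.00)(11.00) + (3360.00)(142.00) + (2160.00)(274.00) = 1105260.00 mm³
X̄ = 661500.00 / 8820.00 = 75.00 mm
Ȳ = 1105260.00 / 8820.00 = 125.31 mm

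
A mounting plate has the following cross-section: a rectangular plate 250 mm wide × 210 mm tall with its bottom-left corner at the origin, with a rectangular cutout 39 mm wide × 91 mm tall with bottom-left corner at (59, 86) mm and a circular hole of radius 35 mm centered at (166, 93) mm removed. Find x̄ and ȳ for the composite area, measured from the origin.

plate: A = 250 × 210 = 52500.00, centroid at (125.00, 105.00).
hole 1: A = −(39 × 91) = -3549.00, centroid at (78.50, 131.50).
hole 2: A = −π·35² = -3848.45, centroid at (166.00, 93.00).
ΣA = 45102.55 mm²
ΣAx̄ = (52500.00)(125.00) + (-3549.00)(78.50) + (-3848.45)(166.00) = 5645060.63 mm³
ΣAȳ = (52500.00)(105.00) + (-3549.00)(131.50) + (-3848.45)(93.00) = 4687900.56 mm³
x̄ = 5645060.63 / 45102.55 = 125.16 mm
ȳ = 4687900.56 / 45102.55 = 103.94 mm

x̄ = 125.16 mm, ȳ = 103.94 mm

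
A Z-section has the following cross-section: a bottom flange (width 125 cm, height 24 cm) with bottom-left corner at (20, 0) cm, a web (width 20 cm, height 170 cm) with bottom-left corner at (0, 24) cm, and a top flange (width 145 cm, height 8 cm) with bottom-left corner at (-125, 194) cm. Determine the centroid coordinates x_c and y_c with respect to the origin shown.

x_c = 29.18 cm, y_c = 84.16 cm

bottom flange: A = 125 × 24 = 3000.00, centroid at (82.50, 12.00).
web: A = 20 × 170 = 3400.00, centroid at (10.00, 109.00).
top flange: A = 145 × 8 = 1160.00, centroid at (-52.50, 198.00).
ΣA = 7560.00 cm², ΣAx_c = 220600.00 cm³, ΣAy_c = 636280.00 cm³.
x_c = 220600.00/7560.00 = 29.18 cm; y_c = 636280.00/7560.00 = 84.16 cm.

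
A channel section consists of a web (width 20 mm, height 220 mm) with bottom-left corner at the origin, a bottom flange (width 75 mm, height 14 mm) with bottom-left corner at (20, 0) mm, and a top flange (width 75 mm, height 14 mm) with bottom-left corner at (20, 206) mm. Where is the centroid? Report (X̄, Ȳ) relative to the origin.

X̄ = 25.35 mm, Ȳ = 110.00 mm

Part | A | x̄ᵢ | ȳᵢ | A·x̄ᵢ | A·ȳᵢ
web | 4400.00 | 10.00 | 110.00 | 44000.00 | 484000.00
bottom flange | 1050.00 | 57.50 | 7.00 | 60375.00 | 7350.00
top flange | 1050.00 | 57.50 | 213.00 | 60375.00 | 223650.00
Σ | 6500.00 |  |  | 164750.00 | 715000.00
X̄ = 164750.00 / 6500.00 = 25.35 mm
Ȳ = 715000.00 / 6500.00 = 110.00 mm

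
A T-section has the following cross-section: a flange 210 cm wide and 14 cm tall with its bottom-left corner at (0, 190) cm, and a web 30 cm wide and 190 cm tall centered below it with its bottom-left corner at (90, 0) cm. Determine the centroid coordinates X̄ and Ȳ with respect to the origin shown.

X̄ = 105.00 cm, Ȳ = 129.71 cm

web: A = 30 × 190 = 5700.00, centroid at (105.00, 95.00).
flange: A = 210 × 14 = 2940.00, centroid at (105.00, 197.00).
ΣA = 8640.00 cm²
ΣAX̄ = (5700.00)(105.00) + (2940.00)(105.00) = 907200.00 cm³
ΣAȲ = (5700.00)(95.00) + (2940.00)(197.00) = 1120680.00 cm³
X̄ = 907200.00 / 8640.00 = 105.00 cm
Ȳ = 1120680.00 / 8640.00 = 129.71 cm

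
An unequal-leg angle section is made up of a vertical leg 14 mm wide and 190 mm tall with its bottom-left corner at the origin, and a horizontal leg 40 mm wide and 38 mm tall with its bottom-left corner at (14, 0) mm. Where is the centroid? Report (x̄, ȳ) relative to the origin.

x̄ = 16.82 mm, ȳ = 67.36 mm

Part | A | x̄ᵢ | ȳᵢ | A·x̄ᵢ | A·ȳᵢ
vertical leg | 2660.00 | 7.00 | 95.00 | 18620.00 | 252700.00
horizontal leg | 1520.00 | 34.00 | 19.00 | 51680.00 | 28880.00
Σ | 4180.00 |  |  | 70300.00 | 281580.00
x̄ = 70300.00 / 4180.00 = 16.82 mm
ȳ = 281580.00 / 4180.00 = 67.36 mm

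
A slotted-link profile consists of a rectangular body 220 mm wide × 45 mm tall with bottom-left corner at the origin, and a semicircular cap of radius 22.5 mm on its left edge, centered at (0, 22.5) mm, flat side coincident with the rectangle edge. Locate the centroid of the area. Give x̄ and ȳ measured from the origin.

x̄ = 101.11 mm, ȳ = 22.50 mm

rectangular body: A = 220 × 45 = 9900.00, centroid at (110.00, 22.50).
semicircular end: A = ½π·22.5² = 795.22, centroid at (-9.55, 22.50).
ΣA = 10695.22 mm², ΣAx̄ = 1081406.25 mm³, ΣAȳ = 240642.35 mm³.
x̄ = 1081406.25/10695.22 = 101.11 mm; ȳ = 240642.35/10695.22 = 22.50 mm.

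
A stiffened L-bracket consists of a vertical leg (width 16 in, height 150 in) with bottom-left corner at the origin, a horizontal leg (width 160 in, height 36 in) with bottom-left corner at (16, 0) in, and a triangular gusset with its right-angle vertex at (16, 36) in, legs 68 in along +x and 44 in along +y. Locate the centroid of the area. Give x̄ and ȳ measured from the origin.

Part | A | x̄ᵢ | ȳᵢ | A·x̄ᵢ | A·ȳᵢ
vertical leg | 2400.00 | 8.00 | 75.00 | 19200.00 | 180000.00
horizontal leg | 5760.00 | 96.00 | 18.00 | 552960.00 | 103680.00
gusset | 1496.00 | 38.67 | 50.67 | 57845.33 | 75797.33
Σ | 9656.00 |  |  | 630005.33 | 359477.33
x̄ = 630005.33 / 9656.00 = 65.24 in
ȳ = 359477.33 / 9656.00 = 37.23 in

x̄ = 65.24 in, ȳ = 37.23 in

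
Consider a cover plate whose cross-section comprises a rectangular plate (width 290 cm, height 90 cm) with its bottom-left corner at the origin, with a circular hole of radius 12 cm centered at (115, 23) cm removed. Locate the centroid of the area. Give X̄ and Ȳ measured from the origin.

plate: A = 290 × 90 = 26100.00, centroid at (145.00, 45.00).
hole: A = −π·12² = -452.39, centroid at (115.00, 23.00).
ΣA = 25647.61 cm²
ΣAX̄ = (26100.00)(145.00) + (-452.39)(115.00) = 3732475.23 cm³
ΣAȲ = (26100.00)(45.00) + (-452.39)(23.00) = 1164095.05 cm³
X̄ = 3732475.23 / 25647.61 = 145.53 cm
Ȳ = 1164095.05 / 25647.61 = 45.39 cm

X̄ = 145.53 cm, Ȳ = 45.39 cm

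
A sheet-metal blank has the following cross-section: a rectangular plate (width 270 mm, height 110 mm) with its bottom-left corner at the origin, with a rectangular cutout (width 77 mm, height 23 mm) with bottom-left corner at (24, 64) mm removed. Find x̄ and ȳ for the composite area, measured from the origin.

Part | A | x̄ᵢ | ȳᵢ | A·x̄ᵢ | A·ȳᵢ
plate | 29700.00 | 135.00 | 55.00 | 4009500.00 | 1633500.00
hole | -1771.00 | 62.50 | 75.50 | -110687.50 | -133710.50
Σ | 27929.00 |  |  | 3898812.50 | 1499789.50
x̄ = 3898812.50 / 27929.00 = 139.60 mm
ȳ = 1499789.50 / 27929.00 = 53.70 mm

x̄ = 139.60 mm, ȳ = 53.70 mm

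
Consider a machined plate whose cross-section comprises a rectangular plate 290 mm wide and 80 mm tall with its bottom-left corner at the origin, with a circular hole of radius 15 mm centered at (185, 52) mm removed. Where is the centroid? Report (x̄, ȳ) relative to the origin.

Part | A | x̄ᵢ | ȳᵢ | A·x̄ᵢ | A·ȳᵢ
plate | 23200.00 | 145.00 | 40.00 | 3364000.00 | 928000.00
hole | -706.86 | 185.00 | 52.00 | -130768.79 | -36756.63
Σ | 22493.14 |  |  | 3233231.21 | 891243.37
x̄ = 3233231.21 / 22493.14 = 143.74 mm
ȳ = 891243.37 / 22493.14 = 39.62 mm

x̄ = 143.74 mm, ȳ = 39.62 mm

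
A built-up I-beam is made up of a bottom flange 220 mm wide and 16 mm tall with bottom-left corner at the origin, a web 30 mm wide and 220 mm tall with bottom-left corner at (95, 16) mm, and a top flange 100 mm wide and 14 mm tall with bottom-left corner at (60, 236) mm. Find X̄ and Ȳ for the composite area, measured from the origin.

Part | A | x̄ᵢ | ȳᵢ | A·x̄ᵢ | A·ȳᵢ
bottom flange | 3520.00 | 110.00 | 8.00 | 387200.00 | 28160.00
web | 6600.00 | 110.00 | 126.00 | 726000.00 | 831600.00
top flange | 1400.00 | 110.00 | 243.00 | 154000.00 | 340200.00
Σ | 11520.00 |  |  | 1267200.00 | 1199960.00
X̄ = 1267200.00 / 11520.00 = 110.00 mm
Ȳ = 1199960.00 / 11520.00 = 104.16 mm

X̄ = 110.00 mm, Ȳ = 104.16 mm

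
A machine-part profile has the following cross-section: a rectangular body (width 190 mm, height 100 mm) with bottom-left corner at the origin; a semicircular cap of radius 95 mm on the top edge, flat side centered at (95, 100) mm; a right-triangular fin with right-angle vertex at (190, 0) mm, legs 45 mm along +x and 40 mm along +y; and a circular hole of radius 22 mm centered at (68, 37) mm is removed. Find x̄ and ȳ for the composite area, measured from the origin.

x̄ = 99.30 mm, ȳ = 88.92 mm

rectangular body: A = 190 × 100 = 19000.00, centroid at (95.00, 50.00).
semicircular top: A = ½π·95² = 14176.44, centroid at (95.00, 140.32).
triangular fin: A = ½·45·40 = 900.00, centroid at (205.00, 13.33).
hole: A = −π·22² = -1520.53, centroid at (68.00, 37.00).
ΣA = 32555.91 mm², ΣAx̄ = 3232865.40 mm³, ΣAȳ = 2894967.38 mm³.
x̄ = 3232865.40/32555.91 = 99.30 mm; ȳ = 2894967.38/32555.91 = 88.92 mm.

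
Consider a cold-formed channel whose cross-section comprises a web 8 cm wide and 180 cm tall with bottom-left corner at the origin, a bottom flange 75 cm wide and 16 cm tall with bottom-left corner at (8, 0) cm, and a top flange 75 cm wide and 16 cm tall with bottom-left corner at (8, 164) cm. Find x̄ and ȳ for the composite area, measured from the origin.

web: A = 8 × 180 = 1440.00, centroid at (4.00, 90.00).
bottom flange: A = 75 × 16 = 1200.00, centroid at (45.50, 8.00).
top flange: A = 75 × 16 = 1200.00, centroid at (45.50, 172.00).
ΣA = 3840.00 cm²
ΣAx̄ = (1440.00)(4.00) + (1200.00)(45.50) + (1200.00)(45.50) = 114960.00 cm³
ΣAȳ = (1440.00)(90.00) + (1200.00)(8.00) + (1200.00)(172.00) = 345600.00 cm³
x̄ = 114960.00 / 3840.00 = 29.94 cm
ȳ = 345600.00 / 3840.00 = 90.00 cm

x̄ = 29.94 cm, ȳ = 90.00 cm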